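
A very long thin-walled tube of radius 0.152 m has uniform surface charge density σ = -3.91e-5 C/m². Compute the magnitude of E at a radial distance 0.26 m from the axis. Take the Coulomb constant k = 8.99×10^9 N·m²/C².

E = 2.58e6 N/C

By cylindrical symmetry E is radial; use a coaxial Gaussian cylinder of radius 0.26 m and length L (r > 0.152 m).
The whole shell is enclosed: λ_enc = σ·2πR = (-3.91e-5)·2π·(0.152) = -3.734e-5 C/m.
By Gauss's law (flux through the curved wall only), E·2πrL = λ_enc L/ε₀.
E = 2k|λ_enc|/r = 2(8.99×10^9)(3.734×10^-5)/(0.26) = 2.58×10^6 N/C.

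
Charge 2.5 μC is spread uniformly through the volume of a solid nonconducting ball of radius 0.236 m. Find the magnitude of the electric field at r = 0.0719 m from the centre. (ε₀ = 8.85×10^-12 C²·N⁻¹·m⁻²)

By spherical symmetry E is radial; choose a Gaussian sphere of radius r = 0.0719 m (r < R).
Only the charge within r is enclosed: Q_enc = Q·(r/R)³ = (2.5 μC)·(0.0719 m/0.236 m)³ = 7.07×10^-8 C.
Applying ∮E·dA = Q_enc/ε₀ with Φ = E(4πr²):
E = |Q_enc|/(4πε₀r²) = (7.07×10^-8)/(4π·8.85×10^-12·(0.0719)²) = 1.23e5 N/C.

E = 1.23e5 V/m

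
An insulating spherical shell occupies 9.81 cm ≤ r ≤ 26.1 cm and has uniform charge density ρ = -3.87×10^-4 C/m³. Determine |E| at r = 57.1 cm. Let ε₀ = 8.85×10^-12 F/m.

Take a concentric spherical Gaussian surface of radius r = 57.1 cm (r > 26.1 cm, enclosing the whole shell).
Q_enc = ρ·(4π/3)(b³ − a³) = (-3.87e-4)·(4π/3)·((0.261)³ − (0.0981)³) = -2.729×10^-5 C.
Gauss's law: E·4πr² = Q_enc/ε₀.
E = |Q_enc|/(4πε₀r²) = (2.729×10^-5)/(4π·8.85×10^-12·(0.571)²) = 7.53×10^5 N/C.

|E| = 7.53e5 N/C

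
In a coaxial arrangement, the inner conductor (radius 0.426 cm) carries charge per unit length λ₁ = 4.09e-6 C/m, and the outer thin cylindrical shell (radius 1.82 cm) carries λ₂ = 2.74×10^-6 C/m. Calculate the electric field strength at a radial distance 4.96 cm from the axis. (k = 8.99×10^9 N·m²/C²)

E = 2.48×10^6 N/C

Coaxial Gaussian cylinder, radius r = 4.96 cm, length L (r > 1.82 cm, enclosing both).
λ_enc = λ₁ + λ₂ = (4.09×10^-6) + (2.74×10^-6) = 6.83×10^-6 C/m.
Gauss's law: E·2πrL = λ_enc L/ε₀.
E = 2k|λ_enc|/r = 2(8.99×10^9)(6.83e-6)/(0.0496) = 2.48×10^6 N/C.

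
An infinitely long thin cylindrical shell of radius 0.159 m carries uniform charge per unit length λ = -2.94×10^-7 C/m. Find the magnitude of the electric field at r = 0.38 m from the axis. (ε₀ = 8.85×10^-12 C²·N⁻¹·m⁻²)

|E| = 1.39e4 N/C

By cylindrical symmetry E is radial; use a coaxial Gaussian cylinder of radius 0.38 m and length L (r > 0.159 m).
The full line charge is enclosed: λ_enc = -2.94e-7 C/m.
By Gauss's law (flux through the curved wall only), E·2πrL = λ_enc L/ε₀.
E = |λ_enc|/(2πε₀r) = (2.94×10^-7)/(2π·8.85×10^-12·0.38) = 1.39×10^4 N/C.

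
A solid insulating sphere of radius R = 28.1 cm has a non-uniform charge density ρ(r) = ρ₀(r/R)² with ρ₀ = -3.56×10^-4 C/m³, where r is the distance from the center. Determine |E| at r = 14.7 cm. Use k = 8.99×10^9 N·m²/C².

3.24e5 N/C

Take a concentric spherical Gaussian surface of radius r = 14.7 cm (r < R).
Q_enc = ∫₀^r ρ(r')·4πr'² dr' = (4πρ₀/R²) ∫₀^r r'^4 dr' = 4πρ₀ r^5/(5·R²) = -7.778×10^-7 C.
Applying ∮E·dA = Q_enc/ε₀ with Φ = E(4πr²):
E = k|Q_enc|/r² = (8.99×10^9)(7.778e-7)/(0.147)² = 3.24e5 N/C.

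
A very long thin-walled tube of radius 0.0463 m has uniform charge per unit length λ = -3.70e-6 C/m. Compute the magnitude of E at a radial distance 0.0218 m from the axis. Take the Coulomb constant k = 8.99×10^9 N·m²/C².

Choose a coaxial cylinder of radius r = 0.0218 m (arbitrary length L) as the Gaussian surface (r < 0.0463 m, inside the shell).
All the surface charge lies outside this cylinder: Q_enc = 0, hence E = 0.

E = 0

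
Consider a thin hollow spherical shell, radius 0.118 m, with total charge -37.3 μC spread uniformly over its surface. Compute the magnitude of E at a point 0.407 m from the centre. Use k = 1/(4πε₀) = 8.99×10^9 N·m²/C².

Symmetry ⇒ E = E(r) r̂. Gaussian sphere of radius r = 0.407 m (r > 0.118 m).
The entire shell is enclosed: Q_enc = -3.73×10^-5 C.
Since E is radial and uniform over the Gaussian sphere, Φ = E·4πr² = Q_enc/ε₀.
E = k|Q_enc|/r² = (8.99×10^9)(3.73e-5)/(0.407)² = 2.02×10^6 N/C.

2.02×10^6 N/C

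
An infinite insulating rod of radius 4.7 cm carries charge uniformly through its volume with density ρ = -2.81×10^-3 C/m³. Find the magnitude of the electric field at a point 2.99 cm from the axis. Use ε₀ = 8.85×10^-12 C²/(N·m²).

By cylindrical symmetry E is radial; use a coaxial Gaussian cylinder of radius 2.99 cm and length L (r < R).
Enclosed charge per unit length: λ_enc = ρ·πr² = (-2.81×10^-3)π(0.0299)² = -7.892×10^-6 C/m.
Since E is radial and uniform over the curved surface, Φ = E·2πrL = Q_enc/ε₀ = λ_enc L/ε₀.
E = |λ_enc|/(2πε₀r) = (7.892×10^-6)/(2π·8.85×10^-12·0.0299) = 4.75e6 N/C.

|E| = 4.75×10^6 N/C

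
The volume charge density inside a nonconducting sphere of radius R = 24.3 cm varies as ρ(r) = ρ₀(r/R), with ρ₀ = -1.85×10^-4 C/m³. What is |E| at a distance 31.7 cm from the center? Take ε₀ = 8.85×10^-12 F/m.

Use a concentric Gaussian sphere at r = 31.7 cm (r > R, all charge enclosed).
Q_enc = 4π ∫₀^R ρ₀(r'/R)^1 r'² dr' = 4πρ₀R³/4 = -8.34×10^-6 C.
Applying ∮E·dA = Q_enc/ε₀ with Φ = E(4πr²):
E = |Q_enc|/(4πε₀r²) = (8.34e-6)/(4π·8.85×10^-12·(0.317)²) = 7.46×10^5 N/C.

7.46×10^5 V/m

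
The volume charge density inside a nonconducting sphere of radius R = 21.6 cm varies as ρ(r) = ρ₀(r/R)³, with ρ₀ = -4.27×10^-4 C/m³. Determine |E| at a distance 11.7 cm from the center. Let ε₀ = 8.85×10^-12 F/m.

By spherical symmetry E is radial; choose a Gaussian sphere of radius r = 11.7 cm (r < R).
Integrate the density: Q_enc = 4π ∫₀^r ρ₀(r'/R)^3 r'² dr' = 4πρ₀ r^6/(6·R³) = -2.276×10^-7 C.
By Gauss's law, ∮E·dA = E·4πr² = Q_enc/ε₀.
E = |Q_enc|/(4πε₀r²) = (2.276×10^-7)/(4π·8.85×10^-12·(0.117)²) = 1.50×10^5 N/C.

|E| ≈ 1.50×10^5 N/C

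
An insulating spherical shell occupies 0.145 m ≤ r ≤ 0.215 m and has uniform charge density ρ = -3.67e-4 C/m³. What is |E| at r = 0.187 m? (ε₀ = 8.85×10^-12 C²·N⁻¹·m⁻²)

|E| = 1.38×10^6 N/C

Use a concentric Gaussian sphere at r = 0.187 m (within the shell material, 0.145 m < r < 0.215 m).
Only the shell between 0.145 m and r is enclosed: Q_enc = ρ·(4π/3)(r³ − a³) = (-3.67×10^-4)·(4π/3)·((0.187)³ − (0.145)³) = -5.366×10^-6 C.
By Gauss's law, ∮E·dA = E·4πr² = Q_enc/ε₀.
E = |Q_enc|/(4πε₀r²) = (5.366×10^-6)/(4π·8.85×10^-12·(0.187)²) = 1.38×10^6 N/C.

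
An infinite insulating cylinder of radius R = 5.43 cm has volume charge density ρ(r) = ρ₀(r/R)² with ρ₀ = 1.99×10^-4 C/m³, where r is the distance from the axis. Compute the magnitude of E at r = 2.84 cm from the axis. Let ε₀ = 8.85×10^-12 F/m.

E ≈ 4.37×10^4 V/m

By cylindrical symmetry E is radial; use a coaxial Gaussian cylinder of radius 2.84 cm and length L (r < R).
λ_enc = ∫₀^r ρ(r')·2πr' dr' = (2πρ₀/R²)·r^4/4 = 6.897×10^-8 C/m.
Since E is radial and uniform over the curved surface, Φ = E·2πrL = Q_enc/ε₀ = λ_enc L/ε₀.
E = |λ_enc|/(2πε₀r) = (6.897×10^-8)/(2π·8.85×10^-12·0.0284) = 4.37×10^4 N/C.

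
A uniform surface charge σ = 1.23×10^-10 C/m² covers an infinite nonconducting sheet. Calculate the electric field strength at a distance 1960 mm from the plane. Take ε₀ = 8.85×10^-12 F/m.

E = 6.95 N/C

Choose a cylindrical pillbox piercing the sheet, end faces (area A) parallel to it.
Only the two end caps contribute flux: Φ = 2EA. With Q_enc = σA, Gauss's law gives E = |σ|/(2ε₀).
E = |σ|/(2ε₀) = (1.23×10^-10)/(2·8.85×10^-12) = 6.95 N/C.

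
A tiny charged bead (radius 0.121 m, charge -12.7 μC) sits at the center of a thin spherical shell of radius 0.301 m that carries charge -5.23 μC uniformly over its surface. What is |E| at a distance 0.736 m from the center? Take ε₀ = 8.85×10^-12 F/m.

Symmetry ⇒ E = E(r) r̂. Gaussian sphere of radius r = 0.736 m (r > 0.301 m, enclosing both).
Q_enc = (-12.7 μC) + (-5.23 μC) = -1.793×10^-5 C.
Gauss's law: E·4πr² = Q_enc/ε₀.
E = |Q_enc|/(4πε₀r²) = (1.793×10^-5)/(4π·8.85×10^-12·(0.736)²) = 2.98e5 N/C.

|E| = 2.98e5 V/m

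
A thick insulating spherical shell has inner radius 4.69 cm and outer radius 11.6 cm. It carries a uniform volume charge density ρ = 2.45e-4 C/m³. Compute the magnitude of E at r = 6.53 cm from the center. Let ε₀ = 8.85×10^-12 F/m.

3.79×10^5 N/C

Use a concentric Gaussian sphere at r = 6.53 cm (within the shell material, 4.69 cm < r < 11.6 cm).
Only the shell between 4.69 cm and r is enclosed: Q_enc = ρ·(4π/3)(r³ − a³) = (2.45×10^-4)·(4π/3)·((0.0653)³ − (0.0469)³) = 1.799×10^-7 C.
Applying ∮E·dA = Q_enc/ε₀ with Φ = E(4πr²):
E = |Q_enc|/(4πε₀r²) = (1.799×10^-7)/(4π·8.85×10^-12·(0.0653)²) = 3.79×10^5 N/C.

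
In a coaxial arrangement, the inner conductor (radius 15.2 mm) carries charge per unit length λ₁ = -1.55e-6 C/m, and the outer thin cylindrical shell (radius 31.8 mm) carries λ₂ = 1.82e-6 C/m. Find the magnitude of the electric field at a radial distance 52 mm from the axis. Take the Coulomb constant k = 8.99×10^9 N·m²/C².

E = 9.34×10^4 N/C

By cylindrical symmetry E is radial; use a coaxial Gaussian cylinder of radius 52 mm and length L (r > 31.8 mm, enclosing both).
λ_enc = λ₁ + λ₂ = (-1.55×10^-6) + (1.82×10^-6) = 2.70e-7 C/m.
Applying ∮E·dA = Q_enc/ε₀ with the end caps contributing no flux:
E = 2k|λ_enc|/r = 2(8.99×10^9)(2.70×10^-7)/(0.052) = 9.34×10^4 N/C.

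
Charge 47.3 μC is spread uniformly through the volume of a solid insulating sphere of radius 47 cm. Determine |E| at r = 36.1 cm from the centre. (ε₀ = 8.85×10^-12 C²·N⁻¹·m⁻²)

|E| = 1.48×10^6 N/C

Take a concentric spherical Gaussian surface of radius r = 36.1 cm (r < R).
For a uniform sphere the enclosed fraction is (r/R)³, so Q_enc = (47.3 μC)(0.361/0.47)³ = 2.143e-5 C.
Since E is radial and uniform over the Gaussian sphere, Φ = E·4πr² = Q_enc/ε₀.
E = |Q_enc|/(4πε₀r²) = (2.143×10^-5)/(4π·8.85×10^-12·(0.361)²) = 1.48×10^6 N/C.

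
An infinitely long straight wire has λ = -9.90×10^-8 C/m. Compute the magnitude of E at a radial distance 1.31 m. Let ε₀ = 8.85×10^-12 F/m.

Coaxial Gaussian cylinder, radius r = 1.31 m, length L.
Q_enc = λL, so λ_enc = -9.90×10^-8 C/m.
Applying ∮E·dA = Q_enc/ε₀ with the end caps contributing no flux:
E = |λ_enc|/(2πε₀r) = (9.90×10^-8)/(2π·8.85×10^-12·1.31) = 1.36e3 N/C.

1.36e3 N/C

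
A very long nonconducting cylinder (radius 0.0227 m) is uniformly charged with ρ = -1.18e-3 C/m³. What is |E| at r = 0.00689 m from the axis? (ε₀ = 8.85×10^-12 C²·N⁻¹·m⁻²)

Take a coaxial cylindrical Gaussian surface of radius r = 0.00689 m and length L (r < R).
Charge inside radius r per length L is ρ·πr²·L, so λ_enc = ρπr² = -1.76×10^-7 C/m.
Applying ∮E·dA = Q_enc/ε₀ with the end caps contributing no flux:
E = |λ_enc|/(2πε₀r) = (1.76×10^-7)/(2π·8.85×10^-12·0.00689) = 4.59×10^5 N/C.

E = 4.59e5 N/C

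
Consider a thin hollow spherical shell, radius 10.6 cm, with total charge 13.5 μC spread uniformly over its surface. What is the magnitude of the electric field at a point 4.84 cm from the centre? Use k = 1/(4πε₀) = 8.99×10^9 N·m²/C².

Take a concentric spherical Gaussian surface of radius r = 4.84 cm (inside the shell, r < 10.6 cm).
All the charge is outside the Gaussian surface: Q_enc = 0, hence E = 0 everywhere inside the shell.

|E| = 0 V/m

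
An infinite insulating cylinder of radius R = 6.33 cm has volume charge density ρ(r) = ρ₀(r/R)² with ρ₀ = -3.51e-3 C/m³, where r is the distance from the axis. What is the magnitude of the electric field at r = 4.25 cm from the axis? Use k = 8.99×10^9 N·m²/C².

By cylindrical symmetry E is radial; use a coaxial Gaussian cylinder of radius 4.25 cm and length L (r < R).
λ_enc = ∫₀^r ρ(r')·2πr' dr' = (2πρ₀/R²)·r^4/4 = -4.489×10^-6 C/m.
Since E is radial and uniform over the curved surface, Φ = E·2πrL = Q_enc/ε₀ = λ_enc L/ε₀.
E = 2k|λ_enc|/r = 2(8.99×10^9)(4.489×10^-6)/(0.0425) = 1.90×10^6 N/C.

E = 1.90×10^6 V/m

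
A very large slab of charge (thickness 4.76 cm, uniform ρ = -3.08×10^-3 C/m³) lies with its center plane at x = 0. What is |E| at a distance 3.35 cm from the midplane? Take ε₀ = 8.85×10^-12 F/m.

|E| = 8.28e6 V/m

The point |x| = 3.35 cm lies outside the slab (half-thickness 0.0238 m). A symmetric pillbox spanning the full slab encloses Q_enc = ρ·d·A.
Flux = 2EA ⇒ E = |ρ|d/(2ε₀), independent of distance outside.
E = (3.08×10^-3)(0.0476)/(2·8.85×10^-12) = 8.28e6 N/C.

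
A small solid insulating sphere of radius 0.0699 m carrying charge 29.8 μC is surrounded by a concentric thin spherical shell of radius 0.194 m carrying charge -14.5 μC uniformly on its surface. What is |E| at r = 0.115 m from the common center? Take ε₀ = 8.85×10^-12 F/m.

Symmetry ⇒ E = E(r) r̂. Gaussian sphere of radius r = 0.115 m (between the bodies, 0.0699 m < r < 0.194 m).
Only the inner charge is enclosed; the outer shell contributes nothing inside itself. Q_enc = 29.8 μC = 2.98e-5 C.
Since E is radial and uniform over the Gaussian sphere, Φ = E·4πr² = Q_enc/ε₀.
E = |Q_enc|/(4πε₀r²) = (2.98×10^-5)/(4π·8.85×10^-12·(0.115)²) = 2.03e7 N/C.

E ≈ 2.03×10^7 V/m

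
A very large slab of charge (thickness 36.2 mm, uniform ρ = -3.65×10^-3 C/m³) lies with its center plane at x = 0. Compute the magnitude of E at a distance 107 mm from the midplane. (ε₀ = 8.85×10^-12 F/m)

The point |x| = 107 mm lies outside the slab (half-thickness 0.0181 m). A symmetric pillbox spanning the full slab encloses Q_enc = ρ·d·A.
Flux = 2EA ⇒ E = |ρ|d/(2ε₀), independent of distance outside.
E = (3.65×10^-3)(0.0362)/(2·8.85×10^-12) = 7.46e6 N/C.

7.46×10^6 N/C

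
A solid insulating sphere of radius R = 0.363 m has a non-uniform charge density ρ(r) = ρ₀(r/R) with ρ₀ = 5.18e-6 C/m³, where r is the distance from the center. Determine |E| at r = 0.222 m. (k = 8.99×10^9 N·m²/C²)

E ≈ 1.99×10^4 N/C

Symmetry ⇒ E = E(r) r̂. Gaussian sphere of radius r = 0.222 m (r < R).
Integrate the density: Q_enc = 4π ∫₀^r ρ₀(r'/R)^1 r'² dr' = 4πρ₀ r^4/(4·R) = 1.089×10^-7 C.
Since E is radial and uniform over the Gaussian sphere, Φ = E·4πr² = Q_enc/ε₀.
E = k|Q_enc|/r² = (8.99×10^9)(1.089e-7)/(0.222)² = 1.99×10^4 N/C.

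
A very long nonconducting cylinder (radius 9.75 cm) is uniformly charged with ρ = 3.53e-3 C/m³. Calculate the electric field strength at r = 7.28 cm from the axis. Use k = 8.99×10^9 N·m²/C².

E ≈ 1.45×10^7 N/C

By cylindrical symmetry E is radial; use a coaxial Gaussian cylinder of radius 7.28 cm and length L (r < R).
Charge inside radius r per length L is ρ·πr²·L, so λ_enc = ρπr² = 5.877×10^-5 C/m.
Applying ∮E·dA = Q_enc/ε₀ with the end caps contributing no flux:
E = 2k|λ_enc|/r = 2(8.99×10^9)(5.877×10^-5)/(0.0728) = 1.45×10^7 N/C.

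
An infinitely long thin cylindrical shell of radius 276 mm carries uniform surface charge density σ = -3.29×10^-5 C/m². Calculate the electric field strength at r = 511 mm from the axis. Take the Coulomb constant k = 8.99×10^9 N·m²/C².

|E| ≈ 2.01×10^6 N/C

By cylindrical symmetry E is radial; use a coaxial Gaussian cylinder of radius 511 mm and length L (r > 276 mm).
The whole shell is enclosed: λ_enc = σ·2πR = (-3.29e-5)·2π·(0.276) = -5.705×10^-5 C/m.
Since E is radial and uniform over the curved surface, Φ = E·2πrL = Q_enc/ε₀ = λ_enc L/ε₀.
E = 2k|λ_enc|/r = 2(8.99×10^9)(5.705e-5)/(0.511) = 2.01×10^6 N/C.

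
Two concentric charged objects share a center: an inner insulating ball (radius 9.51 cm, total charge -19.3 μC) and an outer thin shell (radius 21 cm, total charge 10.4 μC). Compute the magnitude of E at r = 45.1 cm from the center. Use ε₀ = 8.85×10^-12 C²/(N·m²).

3.93×10^5 N/C

Take a concentric spherical Gaussian surface of radius r = 45.1 cm (r > 21 cm, enclosing both).
Q_enc = (-19.3 μC) + (10.4 μC) = -8.90×10^-6 C.
Applying ∮E·dA = Q_enc/ε₀ with Φ = E(4πr²):
E = |Q_enc|/(4πε₀r²) = (8.90×10^-6)/(4π·8.85×10^-12·(0.451)²) = 3.93×10^5 N/C.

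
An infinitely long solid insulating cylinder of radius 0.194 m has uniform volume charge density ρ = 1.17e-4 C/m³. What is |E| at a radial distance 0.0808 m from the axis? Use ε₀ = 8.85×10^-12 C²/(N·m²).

E ≈ 5.34×10^5 N/C

Take a coaxial cylindrical Gaussian surface of radius r = 0.0808 m and length L (r < R).
Charge inside radius r per length L is ρ·πr²·L, so λ_enc = ρπr² = 2.40×10^-6 C/m.
Applying ∮E·dA = Q_enc/ε₀ with the end caps contributing no flux:
E = |λ_enc|/(2πε₀r) = (2.40e-6)/(2π·8.85×10^-12·0.0808) = 5.34e5 N/C.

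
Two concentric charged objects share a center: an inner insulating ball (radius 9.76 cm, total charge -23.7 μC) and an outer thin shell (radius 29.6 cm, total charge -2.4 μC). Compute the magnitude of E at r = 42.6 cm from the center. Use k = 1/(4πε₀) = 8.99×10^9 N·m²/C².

Symmetry ⇒ E = E(r) r̂. Gaussian sphere of radius r = 42.6 cm (r > 29.6 cm, enclosing both).
Q_enc = (-23.7 μC) + (-2.4 μC) = -2.61×10^-5 C.
Applying ∮E·dA = Q_enc/ε₀ with Φ = E(4πr²):
E = k|Q_enc|/r² = (8.99×10^9)(2.61×10^-5)/(0.426)² = 1.29e6 N/C.

|E| = 1.29×10^6 N/C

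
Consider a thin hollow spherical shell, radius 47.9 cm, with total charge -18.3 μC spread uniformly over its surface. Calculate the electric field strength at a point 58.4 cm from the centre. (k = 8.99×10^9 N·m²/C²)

|E| = 4.82×10^5 N/C

Take a concentric spherical Gaussian surface of radius r = 58.4 cm (r > 47.9 cm).
The entire shell is enclosed: Q_enc = -1.83×10^-5 C.
Applying ∮E·dA = Q_enc/ε₀ with Φ = E(4πr²):
E = k|Q_enc|/r² = (8.99×10^9)(1.83×10^-5)/(0.584)² = 4.82×10^5 N/C.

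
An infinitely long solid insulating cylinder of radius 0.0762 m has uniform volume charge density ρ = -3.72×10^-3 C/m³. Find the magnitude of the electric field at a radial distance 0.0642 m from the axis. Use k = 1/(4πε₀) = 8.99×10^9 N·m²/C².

Take a coaxial cylindrical Gaussian surface of radius r = 0.0642 m and length L (r < R).
Enclosed charge per unit length: λ_enc = ρ·πr² = (-3.72e-3)π(0.0642)² = -4.817e-5 C/m.
Applying ∮E·dA = Q_enc/ε₀ with the end caps contributing no flux:
E = 2k|λ_enc|/r = 2(8.99×10^9)(4.817×10^-5)/(0.0642) = 1.35×10^7 N/C.

1.35×10^7 V/m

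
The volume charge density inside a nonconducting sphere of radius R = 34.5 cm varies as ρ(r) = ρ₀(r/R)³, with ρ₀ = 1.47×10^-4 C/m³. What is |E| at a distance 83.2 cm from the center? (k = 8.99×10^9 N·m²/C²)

Use a concentric Gaussian sphere at r = 83.2 cm (r > R, all charge enclosed).
Q_enc = 4π ∫₀^R ρ₀(r'/R)^3 r'² dr' = 4πρ₀R³/6 = 1.264×10^-5 C.
By Gauss's law, ∮E·dA = E·4πr² = Q_enc/ε₀.
E = k|Q_enc|/r² = (8.99×10^9)(1.264×10^-5)/(0.832)² = 1.64×10^5 N/C.

|E| = 1.64×10^5 N/C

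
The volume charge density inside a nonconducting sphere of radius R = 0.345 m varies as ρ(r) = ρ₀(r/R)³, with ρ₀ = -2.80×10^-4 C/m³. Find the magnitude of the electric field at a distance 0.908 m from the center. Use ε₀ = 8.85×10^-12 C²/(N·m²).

E = 2.63e5 V/m

By spherical symmetry E is radial; choose a Gaussian sphere of radius r = 0.908 m (r > R, all charge enclosed).
Q_enc = 4π ∫₀^R ρ₀(r'/R)^3 r'² dr' = 4πρ₀R³/6 = -2.408e-5 C.
Gauss's law: E·4πr² = Q_enc/ε₀.
E = |Q_enc|/(4πε₀r²) = (2.408×10^-5)/(4π·8.85×10^-12·(0.908)²) = 2.63×10^5 N/C.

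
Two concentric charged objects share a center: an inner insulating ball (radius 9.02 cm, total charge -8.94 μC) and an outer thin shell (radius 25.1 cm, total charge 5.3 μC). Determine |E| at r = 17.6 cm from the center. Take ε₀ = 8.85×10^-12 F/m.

|E| = 2.60e6 V/m

Symmetry ⇒ E = E(r) r̂. Gaussian sphere of radius r = 17.6 cm (between the bodies, 9.02 cm < r < 25.1 cm).
Only the inner charge is enclosed; the outer shell contributes nothing inside itself. Q_enc = -8.94 μC = -8.94e-6 C.
Since E is radial and uniform over the Gaussian sphere, Φ = E·4πr² = Q_enc/ε₀.
E = |Q_enc|/(4πε₀r²) = (8.94×10^-6)/(4π·8.85×10^-12·(0.176)²) = 2.60×10^6 N/C.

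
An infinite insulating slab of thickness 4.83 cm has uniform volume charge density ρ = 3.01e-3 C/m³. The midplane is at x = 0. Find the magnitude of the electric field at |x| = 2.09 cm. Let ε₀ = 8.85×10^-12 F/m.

By symmetry E is perpendicular to the slab. A Gaussian pillbox from −2.09 cm to +2.09 cm (face area A) lies entirely within the slab.
Q_enc = ρ·(2x)·A and flux = 2EA, so 2EA = 2ρxA/ε₀ ⇒ E = |ρ|x/ε₀.
E = (3.01×10^-3)(0.0209)/(8.85×10^-12) = 7.11×10^6 N/C.

E = 7.11×10^6 N/C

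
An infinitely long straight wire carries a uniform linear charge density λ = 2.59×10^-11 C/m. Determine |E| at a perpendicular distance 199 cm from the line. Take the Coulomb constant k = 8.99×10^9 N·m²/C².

|E| = 0.234 V/m

By cylindrical symmetry E is radial; use a coaxial Gaussian cylinder of radius 199 cm and length L.
Q_enc = λL, so λ_enc = 2.59×10^-11 C/m.
By Gauss's law (flux through the curved wall only), E·2πrL = λ_enc L/ε₀.
E = 2k|λ_enc|/r = 2(8.99×10^9)(2.59e-11)/(1.99) = 0.234 N/C.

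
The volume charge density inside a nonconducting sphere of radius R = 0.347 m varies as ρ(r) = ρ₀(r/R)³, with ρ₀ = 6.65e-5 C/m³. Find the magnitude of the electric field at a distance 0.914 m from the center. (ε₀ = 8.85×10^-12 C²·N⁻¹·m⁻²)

6.26×10^4 N/C

Use a concentric Gaussian sphere at r = 0.914 m (r > R, all charge enclosed).
Q_enc = 4π ∫₀^R ρ₀(r'/R)^3 r'² dr' = 4πρ₀R³/6 = 5.819×10^-6 C.
By Gauss's law, ∮E·dA = E·4πr² = Q_enc/ε₀.
E = |Q_enc|/(4πε₀r²) = (5.819×10^-6)/(4π·8.85×10^-12·(0.914)²) = 6.26×10^4 N/C.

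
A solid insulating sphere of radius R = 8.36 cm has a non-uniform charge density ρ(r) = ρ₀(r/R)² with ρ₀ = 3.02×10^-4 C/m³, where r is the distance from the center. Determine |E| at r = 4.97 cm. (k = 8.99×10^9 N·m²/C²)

E ≈ 1.20×10^5 N/C

Use a concentric Gaussian sphere at r = 4.97 cm (r < R).
Q_enc = ∫₀^r ρ(r')·4πr'² dr' = (4πρ₀/R²) ∫₀^r r'^4 dr' = 4πρ₀ r^5/(5·R²) = 3.293×10^-8 C.
Applying ∮E·dA = Q_enc/ε₀ with Φ = E(4πr²):
E = k|Q_enc|/r² = (8.99×10^9)(3.293×10^-8)/(0.0497)² = 1.20e5 N/C.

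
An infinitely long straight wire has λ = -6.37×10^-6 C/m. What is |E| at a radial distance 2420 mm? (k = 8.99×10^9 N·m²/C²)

4.73e4 V/m

Take a coaxial cylindrical Gaussian surface of radius r = 2420 mm and length L.
Q_enc = λL, so λ_enc = -6.37×10^-6 C/m.
Applying ∮E·dA = Q_enc/ε₀ with the end caps contributing no flux:
E = 2k|λ_enc|/r = 2(8.99×10^9)(6.37×10^-6)/(2.42) = 4.73e4 N/C.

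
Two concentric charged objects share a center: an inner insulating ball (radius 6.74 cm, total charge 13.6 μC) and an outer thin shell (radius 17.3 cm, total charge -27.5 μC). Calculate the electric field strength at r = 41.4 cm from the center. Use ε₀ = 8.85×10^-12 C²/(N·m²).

Take a concentric spherical Gaussian surface of radius r = 41.4 cm (r > 17.3 cm, enclosing both).
Q_enc = (13.6 μC) + (-27.5 μC) = -1.39×10^-5 C.
Applying ∮E·dA = Q_enc/ε₀ with Φ = E(4πr²):
E = |Q_enc|/(4πε₀r²) = (1.39e-5)/(4π·8.85×10^-12·(0.414)²) = 7.29×10^5 N/C.

E = 7.29×10^5 N/C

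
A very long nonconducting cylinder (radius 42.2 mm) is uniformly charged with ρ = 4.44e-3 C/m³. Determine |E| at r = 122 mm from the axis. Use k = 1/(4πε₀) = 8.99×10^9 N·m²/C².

Choose a coaxial cylinder of radius r = 122 mm (arbitrary length L) as the Gaussian surface (r > 42.2 mm, full cross-section enclosed).
λ_enc = ρ·πR² = (4.44×10^-3)π(0.0422)² = 2.484×10^-5 C/m.
Gauss's law: E·2πrL = λ_enc L/ε₀.
E = 2k|λ_enc|/r = 2(8.99×10^9)(2.484×10^-5)/(0.122) = 3.66×10^6 N/C.

E = 3.66×10^6 N/C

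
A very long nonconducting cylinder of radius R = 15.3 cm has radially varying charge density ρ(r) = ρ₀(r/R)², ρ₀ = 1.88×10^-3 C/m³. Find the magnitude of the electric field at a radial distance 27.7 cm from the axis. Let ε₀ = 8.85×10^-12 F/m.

E = 4.49×10^6 V/m

Take a coaxial cylindrical Gaussian surface of radius r = 27.7 cm and length L (r > R, full charge per length enclosed).
λ_enc = 2π ∫₀^R ρ₀(r'/R)^2 r' dr' = 2πρ₀R²/4 = 6.913e-5 C/m.
By Gauss's law (flux through the curved wall only), E·2πrL = λ_enc L/ε₀.
E = |λ_enc|/(2πε₀r) = (6.913×10^-5)/(2π·8.85×10^-12·0.277) = 4.49×10^6 N/C.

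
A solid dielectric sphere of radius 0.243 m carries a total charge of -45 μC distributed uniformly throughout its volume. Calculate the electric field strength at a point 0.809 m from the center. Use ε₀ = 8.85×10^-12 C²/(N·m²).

Use a concentric Gaussian sphere at r = 0.809 m (r > R, so the entire charge is enclosed).
Q_enc = -45 μC = -4.50×10^-5 C.
Gauss's law: E·4πr² = Q_enc/ε₀.
E = |Q_enc|/(4πε₀r²) = (4.50e-5)/(4π·8.85×10^-12·(0.809)²) = 6.18×10^5 N/C.

E ≈ 6.18e5 V/m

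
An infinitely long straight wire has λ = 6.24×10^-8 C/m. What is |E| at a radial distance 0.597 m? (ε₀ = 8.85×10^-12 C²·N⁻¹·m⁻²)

|E| ≈ 1.88×10^3 N/C

Take a coaxial cylindrical Gaussian surface of radius r = 0.597 m and length L.
Q_enc = λL, so λ_enc = 6.24×10^-8 C/m.
Gauss's law: E·2πrL = λ_enc L/ε₀.
E = |λ_enc|/(2πε₀r) = (6.24e-8)/(2π·8.85×10^-12·0.597) = 1.88e3 N/C.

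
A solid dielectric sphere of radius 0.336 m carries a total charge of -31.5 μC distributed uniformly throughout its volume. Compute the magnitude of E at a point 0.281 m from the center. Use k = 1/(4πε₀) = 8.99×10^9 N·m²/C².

E = 2.10×10^6 V/m

Symmetry ⇒ E = E(r) r̂. Gaussian sphere of radius r = 0.281 m (r < R).
Only the charge within r is enclosed: Q_enc = Q·(r/R)³ = (-31.5 μC)·(0.281 m/0.336 m)³ = -1.843e-5 C.
Gauss's law: E·4πr² = Q_enc/ε₀.
E = k|Q_enc|/r² = (8.99×10^9)(1.843×10^-5)/(0.281)² = 2.10×10^6 N/C.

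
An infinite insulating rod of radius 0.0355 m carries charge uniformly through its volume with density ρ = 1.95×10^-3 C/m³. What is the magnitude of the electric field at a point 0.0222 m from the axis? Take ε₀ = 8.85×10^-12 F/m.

E = 2.45e6 N/C

Coaxial Gaussian cylinder, radius r = 0.0222 m, length L (r < R).
Charge inside radius r per length L is ρ·πr²·L, so λ_enc = ρπr² = 3.019×10^-6 C/m.
Since E is radial and uniform over the curved surface, Φ = E·2πrL = Q_enc/ε₀ = λ_enc L/ε₀.
E = |λ_enc|/(2πε₀r) = (3.019×10^-6)/(2π·8.85×10^-12·0.0222) = 2.45×10^6 N/C.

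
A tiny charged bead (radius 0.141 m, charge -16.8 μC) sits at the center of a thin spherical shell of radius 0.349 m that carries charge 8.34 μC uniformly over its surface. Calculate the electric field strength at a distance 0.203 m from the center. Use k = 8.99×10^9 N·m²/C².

Symmetry ⇒ E = E(r) r̂. Gaussian sphere of radius r = 0.203 m (between the bodies, 0.141 m < r < 0.349 m).
The shell at 0.349 m lies outside the Gaussian surface, so Q_enc = -16.8 μC = -1.68×10^-5 C.
By Gauss's law, ∮E·dA = E·4πr² = Q_enc/ε₀.
E = k|Q_enc|/r² = (8.99×10^9)(1.68e-5)/(0.203)² = 3.67e6 N/C.

|E| = 3.67e6 N/C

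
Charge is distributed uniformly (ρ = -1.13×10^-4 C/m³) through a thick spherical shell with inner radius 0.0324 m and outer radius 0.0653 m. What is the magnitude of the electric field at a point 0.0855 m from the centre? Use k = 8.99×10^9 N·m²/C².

|E| = 1.42e5 N/C

Symmetry ⇒ E = E(r) r̂. Gaussian sphere of radius r = 0.0855 m (r > 0.0653 m, enclosing the whole shell).
Q_enc = ρ·(4π/3)(b³ − a³) = (-1.13e-4)·(4π/3)·((0.0653)³ − (0.0324)³) = -1.157×10^-7 C.
Gauss's law: E·4πr² = Q_enc/ε₀.
E = k|Q_enc|/r² = (8.99×10^9)(1.157×10^-7)/(0.0855)² = 1.42×10^5 N/C.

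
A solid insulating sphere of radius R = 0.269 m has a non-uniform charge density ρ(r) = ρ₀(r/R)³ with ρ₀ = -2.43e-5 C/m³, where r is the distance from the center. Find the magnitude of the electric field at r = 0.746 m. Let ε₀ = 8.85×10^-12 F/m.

E = 1.60×10^4 N/C

Take a concentric spherical Gaussian surface of radius r = 0.746 m (r > R, all charge enclosed).
Q_enc = 4π ∫₀^R ρ₀(r'/R)^3 r'² dr' = 4πρ₀R³/6 = -9.907×10^-7 C.
Applying ∮E·dA = Q_enc/ε₀ with Φ = E(4πr²):
E = |Q_enc|/(4πε₀r²) = (9.907e-7)/(4π·8.85×10^-12·(0.746)²) = 1.60×10^4 N/C.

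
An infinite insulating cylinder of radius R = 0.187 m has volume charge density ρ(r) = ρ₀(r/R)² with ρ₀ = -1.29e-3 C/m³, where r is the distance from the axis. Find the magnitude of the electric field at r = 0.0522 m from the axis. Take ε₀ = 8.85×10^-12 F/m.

|E| = 1.48×10^5 N/C

Choose a coaxial cylinder of radius r = 0.0522 m (arbitrary length L) as the Gaussian surface (r < R).
Integrating ρ over the cross-section to radius r: λ_enc = (2πρ₀/R²) ∫₀^r r'^3 dr' = 2πρ₀ r^4/(4·R²) = -4.302×10^-7 C/m.
Applying ∮E·dA = Q_enc/ε₀ with the end caps contributing no flux:
E = |λ_enc|/(2πε₀r) = (4.302×10^-7)/(2π·8.85×10^-12·0.0522) = 1.48e5 N/C.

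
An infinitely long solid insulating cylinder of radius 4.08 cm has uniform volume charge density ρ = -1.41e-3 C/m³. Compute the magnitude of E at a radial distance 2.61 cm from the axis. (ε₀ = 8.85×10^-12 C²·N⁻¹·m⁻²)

2.08e6 N/C

Choose a coaxial cylinder of radius r = 2.61 cm (arbitrary length L) as the Gaussian surface (r < R).
Charge inside radius r per length L is ρ·πr²·L, so λ_enc = ρπr² = -3.018×10^-6 C/m.
Gauss's law: E·2πrL = λ_enc L/ε₀.
E = |λ_enc|/(2πε₀r) = (3.018×10^-6)/(2π·8.85×10^-12·0.0261) = 2.08×10^6 N/C.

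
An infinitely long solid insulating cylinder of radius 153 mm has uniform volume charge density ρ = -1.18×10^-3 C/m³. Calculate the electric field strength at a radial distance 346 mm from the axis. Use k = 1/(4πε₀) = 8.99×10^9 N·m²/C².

|E| ≈ 4.51×10^6 N/C

By cylindrical symmetry E is radial; use a coaxial Gaussian cylinder of radius 346 mm and length L (r > 153 mm, full cross-section enclosed).
λ_enc = ρ·πR² = (-1.18×10^-3)π(0.153)² = -8.678e-5 C/m.
By Gauss's law (flux through the curved wall only), E·2πrL = λ_enc L/ε₀.
E = 2k|λ_enc|/r = 2(8.99×10^9)(8.678×10^-5)/(0.346) = 4.51×10^6 N/C.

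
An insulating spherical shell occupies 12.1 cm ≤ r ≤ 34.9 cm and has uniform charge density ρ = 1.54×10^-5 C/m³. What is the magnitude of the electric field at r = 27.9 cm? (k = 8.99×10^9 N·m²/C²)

Symmetry ⇒ E = E(r) r̂. Gaussian sphere of radius r = 27.9 cm (within the shell material, 12.1 cm < r < 34.9 cm).
Enclosed charge is the volume from a to r: Q_enc = (4π/3)ρ(r³ − a³) = 1.287e-6 C.
Gauss's law: E·4πr² = Q_enc/ε₀.
E = k|Q_enc|/r² = (8.99×10^9)(1.287×10^-6)/(0.279)² = 1.49×10^5 N/C.

|E| ≈ 1.49×10^5 N/C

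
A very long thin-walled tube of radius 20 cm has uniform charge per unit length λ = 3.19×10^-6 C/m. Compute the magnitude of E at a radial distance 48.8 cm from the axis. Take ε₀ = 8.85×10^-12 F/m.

By cylindrical symmetry E is radial; use a coaxial Gaussian cylinder of radius 48.8 cm and length L (r > 20 cm).
The full line charge is enclosed: λ_enc = 3.19e-6 C/m.
Applying ∮E·dA = Q_enc/ε₀ with the end caps contributing no flux:
E = |λ_enc|/(2πε₀r) = (3.19e-6)/(2π·8.85×10^-12·0.488) = 1.18×10^5 N/C.

E = 1.18×10^5 N/C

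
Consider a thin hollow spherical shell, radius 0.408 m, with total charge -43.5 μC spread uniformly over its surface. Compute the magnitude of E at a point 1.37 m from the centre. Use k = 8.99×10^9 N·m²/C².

Use a concentric Gaussian sphere at r = 1.37 m (r > 0.408 m).
The entire shell is enclosed: Q_enc = -4.35e-5 C.
Applying ∮E·dA = Q_enc/ε₀ with Φ = E(4πr²):
E = k|Q_enc|/r² = (8.99×10^9)(4.35×10^-5)/(1.37)² = 2.08×10^5 N/C.

E = 2.08×10^5 V/m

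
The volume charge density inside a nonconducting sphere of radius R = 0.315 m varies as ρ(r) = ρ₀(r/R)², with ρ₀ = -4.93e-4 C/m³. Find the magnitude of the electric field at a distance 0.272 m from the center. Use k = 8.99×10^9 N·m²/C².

|E| ≈ 2.26×10^6 V/m

Take a concentric spherical Gaussian surface of radius r = 0.272 m (r < R).
Q_enc = ∫₀^r ρ(r')·4πr'² dr' = (4πρ₀/R²) ∫₀^r r'^4 dr' = 4πρ₀ r^5/(5·R²) = -1.859e-5 C.
Applying ∮E·dA = Q_enc/ε₀ with Φ = E(4πr²):
E = k|Q_enc|/r² = (8.99×10^9)(1.859×10^-5)/(0.272)² = 2.26×10^6 N/C.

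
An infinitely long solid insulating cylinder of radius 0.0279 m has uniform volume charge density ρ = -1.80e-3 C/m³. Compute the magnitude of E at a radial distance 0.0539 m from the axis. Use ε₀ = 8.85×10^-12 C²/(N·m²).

By cylindrical symmetry E is radial; use a coaxial Gaussian cylinder of radius 0.0539 m and length L (r > 0.0279 m, full cross-section enclosed).
λ_enc = ρ·πR² = (-1.80e-3)π(0.0279)² = -4.402×10^-6 C/m.
Gauss's law: E·2πrL = λ_enc L/ε₀.
E = |λ_enc|/(2πε₀r) = (4.402×10^-6)/(2π·8.85×10^-12·0.0539) = 1.47×10^6 N/C.

1.47×10^6 V/m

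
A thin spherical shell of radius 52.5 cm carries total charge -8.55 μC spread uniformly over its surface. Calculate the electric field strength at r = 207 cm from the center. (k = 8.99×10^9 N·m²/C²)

Use a concentric Gaussian sphere at r = 207 cm (r > 52.5 cm).
The entire shell is enclosed: Q_enc = -8.55e-6 C.
By Gauss's law, ∮E·dA = E·4πr² = Q_enc/ε₀.
E = k|Q_enc|/r² = (8.99×10^9)(8.55e-6)/(2.07)² = 1.79×10^4 N/C.

|E| = 1.79×10^4 N/C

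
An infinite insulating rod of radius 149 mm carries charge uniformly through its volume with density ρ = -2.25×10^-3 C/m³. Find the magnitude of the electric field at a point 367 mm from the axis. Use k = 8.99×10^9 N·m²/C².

Take a coaxial cylindrical Gaussian surface of radius r = 367 mm and length L (r > 149 mm, full cross-section enclosed).
λ_enc = ρ·πR² = (-2.25×10^-3)π(0.149)² = -1.569e-4 C/m.
By Gauss's law (flux through the curved wall only), E·2πrL = λ_enc L/ε₀.
E = 2k|λ_enc|/r = 2(8.99×10^9)(1.569×10^-4)/(0.367) = 7.69×10^6 N/C.

E ≈ 7.69e6 V/m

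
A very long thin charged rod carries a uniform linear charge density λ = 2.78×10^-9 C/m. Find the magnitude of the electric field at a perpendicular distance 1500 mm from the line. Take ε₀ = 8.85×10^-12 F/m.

|E| ≈ 33.3 N/C

Choose a coaxial cylinder of radius r = 1500 mm (arbitrary length L) as the Gaussian surface.
Q_enc = λL, so λ_enc = 2.78e-9 C/m.
Gauss's law: E·2πrL = λ_enc L/ε₀.
E = |λ_enc|/(2πε₀r) = (2.78e-9)/(2π·8.85×10^-12·1.5) = 33.3 N/C.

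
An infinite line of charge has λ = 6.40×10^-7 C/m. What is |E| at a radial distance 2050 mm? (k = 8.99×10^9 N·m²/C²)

E = 5.61×10^3 N/C

Choose a coaxial cylinder of radius r = 2050 mm (arbitrary length L) as the Gaussian surface.
Q_enc = λL, so λ_enc = 6.40×10^-7 C/m.
Gauss's law: E·2πrL = λ_enc L/ε₀.
E = 2k|λ_enc|/r = 2(8.99×10^9)(6.40×10^-7)/(2.05) = 5.61×10^3 N/C.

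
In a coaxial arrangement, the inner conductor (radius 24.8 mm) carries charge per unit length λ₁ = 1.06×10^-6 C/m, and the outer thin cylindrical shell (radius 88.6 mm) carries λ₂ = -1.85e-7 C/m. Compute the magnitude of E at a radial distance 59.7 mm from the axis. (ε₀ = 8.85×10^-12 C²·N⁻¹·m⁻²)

Choose a coaxial cylinder of radius r = 59.7 mm (arbitrary length L) as the Gaussian surface (between the conductors, 24.8 mm < r < 88.6 mm).
Only the inner wire is enclosed; the outer shell contributes nothing inside itself. λ_enc = λ₁ = 1.06×10^-6 C/m.
Since E is radial and uniform over the curved surface, Φ = E·2πrL = Q_enc/ε₀ = λ_enc L/ε₀.
E = |λ_enc|/(2πε₀r) = (1.06×10^-6)/(2π·8.85×10^-12·0.0597) = 3.19×10^5 N/C.

E ≈ 3.19×10^5 N/C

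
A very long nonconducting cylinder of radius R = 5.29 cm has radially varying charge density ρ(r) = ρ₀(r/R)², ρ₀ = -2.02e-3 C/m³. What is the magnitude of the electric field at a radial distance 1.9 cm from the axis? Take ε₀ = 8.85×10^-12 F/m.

|E| = 1.40×10^5 N/C

Take a coaxial cylindrical Gaussian surface of radius r = 1.9 cm and length L (r < R).
Integrating ρ over the cross-section to radius r: λ_enc = (2πρ₀/R²) ∫₀^r r'^3 dr' = 2πρ₀ r^4/(4·R²) = -1.478×10^-7 C/m.
By Gauss's law (flux through the curved wall only), E·2πrL = λ_enc L/ε₀.
E = |λ_enc|/(2πε₀r) = (1.478×10^-7)/(2π·8.85×10^-12·0.019) = 1.40e5 N/C.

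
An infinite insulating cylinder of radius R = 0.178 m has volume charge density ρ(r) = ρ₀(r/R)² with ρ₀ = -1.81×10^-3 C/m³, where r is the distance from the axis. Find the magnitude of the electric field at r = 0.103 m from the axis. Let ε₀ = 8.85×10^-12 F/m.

By cylindrical symmetry E is radial; use a coaxial Gaussian cylinder of radius 0.103 m and length L (r < R).
λ_enc = ∫₀^r ρ(r')·2πr' dr' = (2πρ₀/R²)·r^4/4 = -1.01×10^-5 C/m.
Applying ∮E·dA = Q_enc/ε₀ with the end caps contributing no flux:
E = |λ_enc|/(2πε₀r) = (1.01e-5)/(2π·8.85×10^-12·0.103) = 1.76×10^6 N/C.

|E| = 1.76×10^6 N/C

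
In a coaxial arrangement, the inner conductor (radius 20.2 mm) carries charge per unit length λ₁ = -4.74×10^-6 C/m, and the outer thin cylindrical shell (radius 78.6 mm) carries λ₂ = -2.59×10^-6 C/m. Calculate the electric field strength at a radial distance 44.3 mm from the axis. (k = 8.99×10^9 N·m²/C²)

Choose a coaxial cylinder of radius r = 44.3 mm (arbitrary length L) as the Gaussian surface (between the conductors, 20.2 mm < r < 78.6 mm).
Only the inner wire is enclosed; the outer shell contributes nothing inside itself. λ_enc = λ₁ = -4.74×10^-6 C/m.
Applying ∮E·dA = Q_enc/ε₀ with the end caps contributing no flux:
E = 2k|λ_enc|/r = 2(8.99×10^9)(4.74×10^-6)/(0.0443) = 1.92×10^6 N/C.

1.92e6 N/C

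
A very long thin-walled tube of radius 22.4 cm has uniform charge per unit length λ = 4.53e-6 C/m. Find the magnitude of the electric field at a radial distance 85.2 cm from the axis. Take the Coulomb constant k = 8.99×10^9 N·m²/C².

Coaxial Gaussian cylinder, radius r = 85.2 cm, length L (r > 22.4 cm).
The full line charge is enclosed: λ_enc = 4.53e-6 C/m.
Applying ∮E·dA = Q_enc/ε₀ with the end caps contributing no flux:
E = 2k|λ_enc|/r = 2(8.99×10^9)(4.53e-6)/(0.852) = 9.56e4 N/C.

|E| = 9.56e4 N/C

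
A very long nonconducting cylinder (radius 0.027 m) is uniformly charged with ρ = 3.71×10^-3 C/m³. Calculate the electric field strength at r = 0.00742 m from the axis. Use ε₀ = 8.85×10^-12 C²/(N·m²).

1.56e6 N/C

Choose a coaxial cylinder of radius r = 0.00742 m (arbitrary length L) as the Gaussian surface (r < R).
Enclosed charge per unit length: λ_enc = ρ·πr² = (3.71×10^-3)π(0.00742)² = 6.417×10^-7 C/m.
Since E is radial and uniform over the curved surface, Φ = E·2πrL = Q_enc/ε₀ = λ_enc L/ε₀.
E = |λ_enc|/(2πε₀r) = (6.417×10^-7)/(2π·8.85×10^-12·0.00742) = 1.56×10^6 N/C.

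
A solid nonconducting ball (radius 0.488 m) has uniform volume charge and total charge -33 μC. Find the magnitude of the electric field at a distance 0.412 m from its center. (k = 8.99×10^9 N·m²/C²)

Take a concentric spherical Gaussian surface of radius r = 0.412 m (r < R).
Only the charge within r is enclosed: Q_enc = Q·(r/R)³ = (-33 μC)·(0.412 m/0.488 m)³ = -1.986×10^-5 C.
Applying ∮E·dA = Q_enc/ε₀ with Φ = E(4πr²):
E = k|Q_enc|/r² = (8.99×10^9)(1.986e-5)/(0.412)² = 1.05e6 N/C.

|E| = 1.05×10^6 V/m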